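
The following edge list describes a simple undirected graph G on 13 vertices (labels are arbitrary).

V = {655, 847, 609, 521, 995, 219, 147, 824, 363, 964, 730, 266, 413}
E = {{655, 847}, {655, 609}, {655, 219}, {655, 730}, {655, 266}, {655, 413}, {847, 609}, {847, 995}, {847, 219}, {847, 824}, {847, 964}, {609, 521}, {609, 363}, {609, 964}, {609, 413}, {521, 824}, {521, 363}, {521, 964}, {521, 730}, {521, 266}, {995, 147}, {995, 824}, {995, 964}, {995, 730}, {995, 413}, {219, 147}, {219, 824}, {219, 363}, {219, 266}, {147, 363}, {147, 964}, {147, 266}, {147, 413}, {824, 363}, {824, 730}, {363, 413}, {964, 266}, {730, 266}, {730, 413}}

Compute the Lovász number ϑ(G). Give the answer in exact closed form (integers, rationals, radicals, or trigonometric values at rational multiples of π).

Vertex 995 has 6 neighbors: 847, 147, 824, 964, 730, 413.
N(219) = {655, 847, 147, 824, 363, 266}, |N(219)| = 6.
N(824) = {847, 521, 995, 219, 363, 730}, |N(824)| = 6.
Vertex 363 has 6 neighbors: 609, 521, 219, 147, 824, 413.
13-vertex 6-regular graph: Paley(13): SR with (k,λ,μ)=(6,2,3).
Distinct eigenvalues (to 6 d.p.): [6.0, 1.302776, -2.302776].
With N=13: ϑ(G) = 13·(-(-sqrt(13)/2 - 1/2))/(6−(-sqrt(13)/2 - 1/2)) = sqrt(13).
ϑ(G) ≈ 3.6056.

sqrt(13)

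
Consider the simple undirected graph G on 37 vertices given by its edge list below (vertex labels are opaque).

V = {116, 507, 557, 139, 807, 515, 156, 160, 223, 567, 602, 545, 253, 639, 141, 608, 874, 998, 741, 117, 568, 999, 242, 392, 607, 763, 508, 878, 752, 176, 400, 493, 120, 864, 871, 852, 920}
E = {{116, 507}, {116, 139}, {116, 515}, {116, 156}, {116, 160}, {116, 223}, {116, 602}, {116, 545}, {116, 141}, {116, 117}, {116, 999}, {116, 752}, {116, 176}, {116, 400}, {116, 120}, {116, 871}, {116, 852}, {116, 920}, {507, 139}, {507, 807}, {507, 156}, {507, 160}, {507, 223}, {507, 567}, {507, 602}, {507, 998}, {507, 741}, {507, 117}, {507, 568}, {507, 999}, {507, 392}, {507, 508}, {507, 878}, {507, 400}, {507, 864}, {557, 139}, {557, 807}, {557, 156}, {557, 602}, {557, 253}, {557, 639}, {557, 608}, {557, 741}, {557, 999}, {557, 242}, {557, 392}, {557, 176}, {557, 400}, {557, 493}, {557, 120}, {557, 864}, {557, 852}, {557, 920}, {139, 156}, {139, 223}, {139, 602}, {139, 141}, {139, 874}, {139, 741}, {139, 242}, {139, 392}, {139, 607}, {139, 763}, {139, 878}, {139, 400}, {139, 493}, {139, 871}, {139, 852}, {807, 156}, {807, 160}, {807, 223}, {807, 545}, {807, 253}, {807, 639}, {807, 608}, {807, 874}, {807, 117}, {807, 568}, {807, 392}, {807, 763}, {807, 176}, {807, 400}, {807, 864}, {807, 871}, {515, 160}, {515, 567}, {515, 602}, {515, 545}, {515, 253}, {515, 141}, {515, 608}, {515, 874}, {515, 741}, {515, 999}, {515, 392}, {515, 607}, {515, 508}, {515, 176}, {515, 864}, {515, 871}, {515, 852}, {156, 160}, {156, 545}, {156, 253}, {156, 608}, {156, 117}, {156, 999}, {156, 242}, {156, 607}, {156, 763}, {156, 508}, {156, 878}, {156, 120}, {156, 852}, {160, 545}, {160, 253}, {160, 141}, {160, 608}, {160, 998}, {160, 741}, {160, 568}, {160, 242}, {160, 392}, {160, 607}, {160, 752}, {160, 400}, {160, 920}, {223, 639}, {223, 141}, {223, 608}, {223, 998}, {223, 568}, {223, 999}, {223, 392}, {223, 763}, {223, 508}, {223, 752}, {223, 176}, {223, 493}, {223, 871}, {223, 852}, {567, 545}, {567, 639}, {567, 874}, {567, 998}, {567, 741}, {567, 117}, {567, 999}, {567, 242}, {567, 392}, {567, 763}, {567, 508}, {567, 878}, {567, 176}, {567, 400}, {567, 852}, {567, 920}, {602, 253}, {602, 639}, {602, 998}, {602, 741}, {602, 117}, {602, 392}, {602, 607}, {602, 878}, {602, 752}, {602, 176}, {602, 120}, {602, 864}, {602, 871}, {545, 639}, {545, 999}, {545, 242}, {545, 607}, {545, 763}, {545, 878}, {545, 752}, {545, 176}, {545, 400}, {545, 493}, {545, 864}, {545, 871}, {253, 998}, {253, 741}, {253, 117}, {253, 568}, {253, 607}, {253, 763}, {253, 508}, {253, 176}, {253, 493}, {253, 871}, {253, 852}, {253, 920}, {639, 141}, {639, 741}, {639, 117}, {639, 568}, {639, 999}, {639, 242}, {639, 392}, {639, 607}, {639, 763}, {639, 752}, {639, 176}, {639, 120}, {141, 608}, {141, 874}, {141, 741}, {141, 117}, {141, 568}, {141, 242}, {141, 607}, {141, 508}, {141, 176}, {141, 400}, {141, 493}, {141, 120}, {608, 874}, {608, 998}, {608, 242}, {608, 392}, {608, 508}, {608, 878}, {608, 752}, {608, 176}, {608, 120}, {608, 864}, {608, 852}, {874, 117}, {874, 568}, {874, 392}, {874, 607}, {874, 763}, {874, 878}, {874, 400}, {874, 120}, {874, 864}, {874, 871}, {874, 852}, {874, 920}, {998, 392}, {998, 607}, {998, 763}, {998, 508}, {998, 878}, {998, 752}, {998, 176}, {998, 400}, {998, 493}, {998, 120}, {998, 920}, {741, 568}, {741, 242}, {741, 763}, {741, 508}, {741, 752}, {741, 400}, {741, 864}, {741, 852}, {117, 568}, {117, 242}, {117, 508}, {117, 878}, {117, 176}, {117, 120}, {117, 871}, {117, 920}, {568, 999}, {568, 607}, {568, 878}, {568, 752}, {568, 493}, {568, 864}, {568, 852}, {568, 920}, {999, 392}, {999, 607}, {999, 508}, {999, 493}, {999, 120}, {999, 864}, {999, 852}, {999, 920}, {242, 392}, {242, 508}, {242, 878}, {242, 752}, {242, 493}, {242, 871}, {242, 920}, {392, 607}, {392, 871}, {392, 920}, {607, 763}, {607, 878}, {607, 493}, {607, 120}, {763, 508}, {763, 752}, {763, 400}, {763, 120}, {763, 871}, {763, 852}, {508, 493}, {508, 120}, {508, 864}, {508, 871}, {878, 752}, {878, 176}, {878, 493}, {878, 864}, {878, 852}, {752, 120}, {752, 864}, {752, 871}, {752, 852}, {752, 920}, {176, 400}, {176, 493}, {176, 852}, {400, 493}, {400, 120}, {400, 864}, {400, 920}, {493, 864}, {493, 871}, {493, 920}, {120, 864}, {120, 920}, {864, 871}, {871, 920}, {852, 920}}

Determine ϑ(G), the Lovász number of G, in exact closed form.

N(120) = {116, 557, 156, 602, 639, 141, 608, 874, 998, 117, 999, 607, 763, 508, 752, 400, 864, 920}, |N(120)| = 18.
Vertex 117 has 18 neighbors: 116, 507, 807, 156, 567, 602, 253, 639, 141, 874, 568, 242, 508, 878, 176, 120, 871, 920.
Vertex 515 has 18 neighbors: 116, 160, 567, 602, 545, 253, 141, 608, 874, 741, 999, 392, 607, 508, 176, 864, 871, 852.
deg(176) = 18; N(176) = {116, 557, 807, 515, 223, 567, 602, 545, 253, 639, 141, 608, 998, 117, 878, 400, 493, 852}.
deg(v) = 18 for all v (|V|=37); strongly regular (37,18,8,9).
spec(A) ≈ [18.0, 2.541381, -3.541381] (distinct, 6 d.p.).
With N=37: ϑ(G) = 37·(-(-sqrt(37)/2 - 1/2))/(18−(-sqrt(37)/2 - 1/2)) = sqrt(37).
≈ 6.082762530 (to 9 d.p.).

sqrt(37)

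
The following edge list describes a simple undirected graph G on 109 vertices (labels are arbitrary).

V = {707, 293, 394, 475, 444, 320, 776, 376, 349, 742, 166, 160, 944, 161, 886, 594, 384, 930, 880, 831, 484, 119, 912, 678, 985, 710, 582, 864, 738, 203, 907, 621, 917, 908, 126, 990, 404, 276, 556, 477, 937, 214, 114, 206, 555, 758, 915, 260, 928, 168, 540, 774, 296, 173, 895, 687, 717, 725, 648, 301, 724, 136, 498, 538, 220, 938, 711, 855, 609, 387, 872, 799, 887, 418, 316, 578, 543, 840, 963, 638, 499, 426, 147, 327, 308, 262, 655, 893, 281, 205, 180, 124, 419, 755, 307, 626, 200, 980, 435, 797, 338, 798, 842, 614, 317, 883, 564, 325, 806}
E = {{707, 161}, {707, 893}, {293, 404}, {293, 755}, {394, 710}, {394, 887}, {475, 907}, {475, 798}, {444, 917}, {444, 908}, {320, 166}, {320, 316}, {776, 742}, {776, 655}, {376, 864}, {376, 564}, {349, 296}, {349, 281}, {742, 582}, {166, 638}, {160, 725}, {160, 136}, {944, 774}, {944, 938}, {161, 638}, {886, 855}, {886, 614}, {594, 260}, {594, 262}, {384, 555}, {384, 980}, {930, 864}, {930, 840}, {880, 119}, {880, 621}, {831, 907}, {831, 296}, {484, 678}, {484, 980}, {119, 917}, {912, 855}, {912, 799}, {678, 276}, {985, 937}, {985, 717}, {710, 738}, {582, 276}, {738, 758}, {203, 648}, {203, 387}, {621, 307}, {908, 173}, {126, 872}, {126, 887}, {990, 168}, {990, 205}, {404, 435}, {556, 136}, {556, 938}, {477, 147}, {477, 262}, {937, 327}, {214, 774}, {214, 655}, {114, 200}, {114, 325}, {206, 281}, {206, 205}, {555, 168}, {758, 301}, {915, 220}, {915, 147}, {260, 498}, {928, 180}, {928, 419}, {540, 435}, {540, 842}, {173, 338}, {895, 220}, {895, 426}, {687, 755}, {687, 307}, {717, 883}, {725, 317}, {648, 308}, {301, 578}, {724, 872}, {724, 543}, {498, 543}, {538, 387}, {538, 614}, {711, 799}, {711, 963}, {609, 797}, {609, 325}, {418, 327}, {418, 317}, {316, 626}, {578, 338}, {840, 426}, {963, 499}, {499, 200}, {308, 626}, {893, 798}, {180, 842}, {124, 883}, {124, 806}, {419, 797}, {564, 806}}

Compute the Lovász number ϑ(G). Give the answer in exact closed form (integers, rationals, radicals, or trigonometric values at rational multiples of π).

N(758) = {738, 301}, |N(758)| = 2.
Vertex 387 has 2 neighbors: 203, 538.
Vertex 880 has 2 neighbors: 119, 621.
deg(435) = 2; N(435) = {404, 540}.
109-vertex 2-regular graph: this is C_{109}, the 109-cycle.
A has 55 distinct eigenvalues ≈ [2.0, 1.99668, 1.98672, 1.97017, 1.94707, 1.9175, 1.88157, 1.83938, 1.79108, 1.73683, 1.67682, 1.61123, 1.54029, 1.46424, 1.38332, 1.2978, 1.20797, 1.11413, 1.01659, 0.91568, 0.81172, 0.70506, 0.59606, 0.48509, 0.3725, 0.25867, 0.14399, 0.02882, -0.08644, -0.20141, -0.31572, -0.42897, -0.5408, -0.65083, -0.7587, -0.86406, -0.96654, -1.06581, -1.16154, -1.25341, -1.34111, -1.42437, -1.50289, -1.57642, -1.64471, -1.70754, -1.76469, -1.81598, -1.86125, -1.90032, -1.93309, -1.95943, -1.97927, -1.99253, -1.99917].
−109·(-2*cos(pi/109)) / ((2)−(-2*cos(pi/109))) = 109*cos(pi/109)/(cos(pi/109) + 1) = ϑ(G).
= 54.4887… (decimal).
Check 54 ≤ 109*cos(pi/109)/(cos(pi/109) + 1) ≤ 55: both strict.

109*cos(pi/109)/(cos(pi/109) + 1)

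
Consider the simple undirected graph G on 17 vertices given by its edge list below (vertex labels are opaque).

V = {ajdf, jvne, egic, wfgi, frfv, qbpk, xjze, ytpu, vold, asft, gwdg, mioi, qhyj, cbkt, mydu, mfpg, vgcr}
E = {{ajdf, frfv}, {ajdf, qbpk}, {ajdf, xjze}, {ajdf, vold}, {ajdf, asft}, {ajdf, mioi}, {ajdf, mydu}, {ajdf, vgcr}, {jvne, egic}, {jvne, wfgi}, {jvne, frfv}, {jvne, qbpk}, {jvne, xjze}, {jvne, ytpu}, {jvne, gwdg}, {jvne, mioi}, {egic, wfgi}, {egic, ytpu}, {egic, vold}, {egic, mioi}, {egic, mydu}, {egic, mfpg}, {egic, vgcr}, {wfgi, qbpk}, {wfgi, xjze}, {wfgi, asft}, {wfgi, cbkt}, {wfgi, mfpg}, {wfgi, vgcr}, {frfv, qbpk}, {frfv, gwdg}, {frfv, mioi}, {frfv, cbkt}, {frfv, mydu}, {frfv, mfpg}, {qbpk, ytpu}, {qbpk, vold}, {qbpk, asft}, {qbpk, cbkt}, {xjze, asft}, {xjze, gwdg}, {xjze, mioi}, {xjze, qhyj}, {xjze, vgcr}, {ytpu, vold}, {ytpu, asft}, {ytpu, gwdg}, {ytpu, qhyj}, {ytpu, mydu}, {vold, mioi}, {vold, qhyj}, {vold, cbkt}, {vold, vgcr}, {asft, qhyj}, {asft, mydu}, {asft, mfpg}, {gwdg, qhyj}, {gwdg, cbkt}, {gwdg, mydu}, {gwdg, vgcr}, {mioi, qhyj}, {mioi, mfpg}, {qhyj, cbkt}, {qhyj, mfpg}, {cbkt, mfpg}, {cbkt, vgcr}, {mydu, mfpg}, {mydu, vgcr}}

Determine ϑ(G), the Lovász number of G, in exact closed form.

deg(ajdf) = 8; N(ajdf) = {frfv, qbpk, xjze, vold, asft, mioi, mydu, vgcr}.
N(cbkt) = {wfgi, frfv, qbpk, vold, gwdg, qhyj, mfpg, vgcr}, |N(cbkt)| = 8.
deg(mioi) = 8; N(mioi) = {ajdf, jvne, egic, frfv, xjze, vold, qhyj, mfpg}.
N(wfgi) = {jvne, egic, qbpk, xjze, asft, cbkt, mfpg, vgcr}, |N(wfgi)| = 8.
Regular of degree 8 on 17 vertices: strongly regular (17,8,3,4).
The 3 distinct eigenvalues: [8.0, 1.56155, -2.56155].
Lovász (edge-transitive): ϑ = −17·(-sqrt(17)/2 - 1/2)/((8)−(-sqrt(17)/2 - 1/2)) = sqrt(17).
ϑ(G) ≈ 4.1231.

sqrt(17)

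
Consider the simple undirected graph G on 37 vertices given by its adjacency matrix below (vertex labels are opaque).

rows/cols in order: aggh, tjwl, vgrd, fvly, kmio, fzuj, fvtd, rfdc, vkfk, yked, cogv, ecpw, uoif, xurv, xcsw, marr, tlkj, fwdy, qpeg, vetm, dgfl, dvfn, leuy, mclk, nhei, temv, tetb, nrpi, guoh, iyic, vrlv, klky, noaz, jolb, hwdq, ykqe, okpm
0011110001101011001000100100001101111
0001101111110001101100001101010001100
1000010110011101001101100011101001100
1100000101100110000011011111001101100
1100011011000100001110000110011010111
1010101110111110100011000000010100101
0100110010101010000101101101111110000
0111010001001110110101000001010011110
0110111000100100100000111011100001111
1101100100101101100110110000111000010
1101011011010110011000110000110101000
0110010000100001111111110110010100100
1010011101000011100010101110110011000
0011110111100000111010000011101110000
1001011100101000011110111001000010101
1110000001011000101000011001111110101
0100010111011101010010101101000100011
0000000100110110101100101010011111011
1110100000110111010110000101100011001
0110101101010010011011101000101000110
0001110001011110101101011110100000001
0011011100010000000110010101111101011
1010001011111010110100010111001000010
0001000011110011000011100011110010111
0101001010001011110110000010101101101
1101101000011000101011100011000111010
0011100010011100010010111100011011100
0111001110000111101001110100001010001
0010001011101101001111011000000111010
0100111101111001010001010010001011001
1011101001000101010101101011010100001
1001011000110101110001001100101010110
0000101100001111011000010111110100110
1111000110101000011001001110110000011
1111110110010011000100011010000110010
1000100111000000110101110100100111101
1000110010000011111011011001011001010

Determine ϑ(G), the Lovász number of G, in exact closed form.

sqrt(37)

N(mclk) = {fvly, vkfk, yked, cogv, ecpw, xcsw, marr, dgfl, dvfn, leuy, tetb, nrpi, guoh, iyic, noaz, hwdq, ykqe, okpm}, |N(mclk)| = 18.
N(temv) = {aggh, tjwl, fvly, kmio, fvtd, ecpw, uoif, tlkj, qpeg, dgfl, dvfn, leuy, tetb, nrpi, klky, noaz, jolb, ykqe}, |N(temv)| = 18.
deg(ecpw) = 18; N(ecpw) = {tjwl, vgrd, fzuj, cogv, marr, tlkj, fwdy, qpeg, vetm, dgfl, dvfn, leuy, mclk, temv, tetb, iyic, klky, hwdq}.
Vertex rfdc has 18 neighbors: tjwl, vgrd, fvly, fzuj, yked, uoif, xurv, xcsw, tlkj, fwdy, vetm, dvfn, nrpi, iyic, noaz, jolb, hwdq, ykqe.
G on 37 vertices is 18-regular; SR(37,18,8,9) — a Paley graph.
The 3 distinct eigenvalues: [18.0, 2.5414, -3.5414].
λ_max=18, λ_min=-sqrt(37)/2 - 1/2; ϑ = −37·λ_min/(λ_max−λ_min) = sqrt(37).
Numerically 6.082762530.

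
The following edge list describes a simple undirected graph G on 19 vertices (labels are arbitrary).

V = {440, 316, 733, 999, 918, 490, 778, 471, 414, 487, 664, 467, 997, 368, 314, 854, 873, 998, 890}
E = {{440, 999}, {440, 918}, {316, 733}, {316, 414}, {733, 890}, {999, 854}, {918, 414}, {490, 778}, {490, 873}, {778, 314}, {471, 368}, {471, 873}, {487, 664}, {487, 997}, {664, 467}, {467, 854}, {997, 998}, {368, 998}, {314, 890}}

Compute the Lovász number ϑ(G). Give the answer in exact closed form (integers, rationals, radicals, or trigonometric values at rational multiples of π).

19*cos(pi/19)/(cos(pi/19) + 1)

N(890) = {733, 314}, |N(890)| = 2.
deg(998) = 2; N(998) = {997, 368}.
N(873) = {490, 471}, |N(873)| = 2.
deg(467) = 2; N(467) = {664, 854}.
G on 19 vertices is 2-regular; the odd cycle C_{19}.
spec(A) ≈ [2.0, 1.8916, 1.5783, 1.0939, 0.491, -0.1652, -0.8034, -1.3546, -1.7589, -1.9727] (distinct, 4 d.p.).
With N=19: ϑ(G) = 19·(-(-1)*2*cos(pi/19))/(2−(-2*cos(pi/19))) = 19*cos(pi/19)/(cos(pi/19) + 1).
ϑ(G) ≈ 9.434771374.
9 ≤ 19*cos(pi/19)/(cos(pi/19) + 1) ≤ 10: both strict.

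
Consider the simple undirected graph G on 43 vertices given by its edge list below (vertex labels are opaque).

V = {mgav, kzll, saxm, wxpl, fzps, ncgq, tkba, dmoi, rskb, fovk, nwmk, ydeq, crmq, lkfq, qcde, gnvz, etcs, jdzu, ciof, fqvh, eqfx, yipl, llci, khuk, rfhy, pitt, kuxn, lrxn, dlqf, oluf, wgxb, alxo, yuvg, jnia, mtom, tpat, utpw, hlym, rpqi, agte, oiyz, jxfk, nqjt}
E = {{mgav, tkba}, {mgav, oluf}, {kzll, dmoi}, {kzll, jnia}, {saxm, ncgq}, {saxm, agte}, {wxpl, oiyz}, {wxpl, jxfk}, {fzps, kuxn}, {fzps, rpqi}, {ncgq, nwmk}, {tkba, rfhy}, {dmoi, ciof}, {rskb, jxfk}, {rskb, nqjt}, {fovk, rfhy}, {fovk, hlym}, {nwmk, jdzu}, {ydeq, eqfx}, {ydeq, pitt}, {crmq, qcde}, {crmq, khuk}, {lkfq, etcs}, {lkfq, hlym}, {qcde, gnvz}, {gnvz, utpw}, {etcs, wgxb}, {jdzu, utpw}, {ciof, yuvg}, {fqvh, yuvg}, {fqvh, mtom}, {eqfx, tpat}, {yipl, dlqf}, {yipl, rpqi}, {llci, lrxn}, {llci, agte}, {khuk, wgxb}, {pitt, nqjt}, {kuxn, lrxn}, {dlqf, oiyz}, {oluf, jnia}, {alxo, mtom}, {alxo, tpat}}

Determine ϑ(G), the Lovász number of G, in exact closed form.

N(jnia) = {kzll, oluf}, |N(jnia)| = 2.
deg(dlqf) = 2; N(dlqf) = {yipl, oiyz}.
deg(oiyz) = 2; N(oiyz) = {wxpl, dlqf}.
Vertex agte has 2 neighbors: saxm, llci.
G on 43 vertices is 2-regular; the odd cycle C_{43}.
spec(A) ≈ [2.0, 1.97869, 1.9152, 1.8109, 1.668, 1.48954, 1.27935, 1.04188, 0.78221, 0.50587, 0.21874, -0.07304, -0.36327, -0.64576, -0.91448, -1.16372, -1.38815, -1.58299, -1.7441, -1.86803, -1.95215, -1.99466] (distinct, 5 d.p.).
λ_max=2, λ_min=-2*cos(pi/43); ϑ = −43·λ_min/(λ_max−λ_min) = 43*cos(pi/43)/(cos(pi/43) + 1).
≈ 21.471284 (to 6 d.p.).
21 ≤ 43*cos(pi/43)/(cos(pi/43) + 1) ≤ 22: both strict.

43*cos(pi/43)/(cos(pi/43) + 1)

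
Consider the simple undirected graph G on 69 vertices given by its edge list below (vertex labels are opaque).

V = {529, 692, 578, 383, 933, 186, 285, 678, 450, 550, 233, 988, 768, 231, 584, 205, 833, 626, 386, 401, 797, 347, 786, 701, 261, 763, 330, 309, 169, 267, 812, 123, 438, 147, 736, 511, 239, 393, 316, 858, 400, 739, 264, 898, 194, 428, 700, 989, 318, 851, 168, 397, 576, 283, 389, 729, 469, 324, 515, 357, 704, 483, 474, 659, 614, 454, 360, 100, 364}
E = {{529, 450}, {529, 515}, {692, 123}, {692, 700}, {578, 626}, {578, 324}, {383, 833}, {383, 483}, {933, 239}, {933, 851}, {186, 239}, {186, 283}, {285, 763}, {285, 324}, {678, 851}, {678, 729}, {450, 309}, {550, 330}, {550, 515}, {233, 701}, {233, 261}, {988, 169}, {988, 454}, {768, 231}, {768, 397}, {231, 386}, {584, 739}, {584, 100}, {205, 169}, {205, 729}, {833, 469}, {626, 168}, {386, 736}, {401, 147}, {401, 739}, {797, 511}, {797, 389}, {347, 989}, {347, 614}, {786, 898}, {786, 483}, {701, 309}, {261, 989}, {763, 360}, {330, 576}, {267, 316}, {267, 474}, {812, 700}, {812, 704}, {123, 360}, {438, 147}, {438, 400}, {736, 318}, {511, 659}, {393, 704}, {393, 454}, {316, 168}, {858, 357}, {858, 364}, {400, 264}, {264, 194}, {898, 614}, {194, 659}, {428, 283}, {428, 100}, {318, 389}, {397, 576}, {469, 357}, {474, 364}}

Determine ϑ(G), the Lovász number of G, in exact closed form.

N(318) = {736, 389}, |N(318)| = 2.
Vertex 360 has 2 neighbors: 763, 123.
deg(123) = 2; N(123) = {692, 360}.
Vertex 550 has 2 neighbors: 330, 515.
Regular of degree 2 on 69 vertices: connected 2-regular on 69 ⇒ C_{69}.
A has 35 distinct eigenvalues ≈ [2.0, 1.99171, 1.96692, 1.92583, 1.86879, 1.79626, 1.70884, 1.60726, 1.49237, 1.36511, 1.22653, 1.0778, 0.92013, 0.75484, 0.58329, 0.40691, 0.22716, 0.04553, -0.13648, -0.31737, -0.49562, -0.66976, -0.83835, -1.0, -1.15336, -1.29716, -1.43022, -1.55142, -1.65977, -1.75437, -1.83442, -1.89928, -1.9484, -1.98137, -1.99793].
λ_max=2, λ_min=-2*cos(pi/69); ϑ = −69·λ_min/(λ_max−λ_min) = 69*cos(pi/69)/(cos(pi/69) + 1).
≈ 34.48211410 (to 8 d.p.).
34 ≤ 69*cos(pi/69)/(cos(pi/69) + 1) ≤ 35: both strict.

69*cos(pi/69)/(cos(pi/69) + 1)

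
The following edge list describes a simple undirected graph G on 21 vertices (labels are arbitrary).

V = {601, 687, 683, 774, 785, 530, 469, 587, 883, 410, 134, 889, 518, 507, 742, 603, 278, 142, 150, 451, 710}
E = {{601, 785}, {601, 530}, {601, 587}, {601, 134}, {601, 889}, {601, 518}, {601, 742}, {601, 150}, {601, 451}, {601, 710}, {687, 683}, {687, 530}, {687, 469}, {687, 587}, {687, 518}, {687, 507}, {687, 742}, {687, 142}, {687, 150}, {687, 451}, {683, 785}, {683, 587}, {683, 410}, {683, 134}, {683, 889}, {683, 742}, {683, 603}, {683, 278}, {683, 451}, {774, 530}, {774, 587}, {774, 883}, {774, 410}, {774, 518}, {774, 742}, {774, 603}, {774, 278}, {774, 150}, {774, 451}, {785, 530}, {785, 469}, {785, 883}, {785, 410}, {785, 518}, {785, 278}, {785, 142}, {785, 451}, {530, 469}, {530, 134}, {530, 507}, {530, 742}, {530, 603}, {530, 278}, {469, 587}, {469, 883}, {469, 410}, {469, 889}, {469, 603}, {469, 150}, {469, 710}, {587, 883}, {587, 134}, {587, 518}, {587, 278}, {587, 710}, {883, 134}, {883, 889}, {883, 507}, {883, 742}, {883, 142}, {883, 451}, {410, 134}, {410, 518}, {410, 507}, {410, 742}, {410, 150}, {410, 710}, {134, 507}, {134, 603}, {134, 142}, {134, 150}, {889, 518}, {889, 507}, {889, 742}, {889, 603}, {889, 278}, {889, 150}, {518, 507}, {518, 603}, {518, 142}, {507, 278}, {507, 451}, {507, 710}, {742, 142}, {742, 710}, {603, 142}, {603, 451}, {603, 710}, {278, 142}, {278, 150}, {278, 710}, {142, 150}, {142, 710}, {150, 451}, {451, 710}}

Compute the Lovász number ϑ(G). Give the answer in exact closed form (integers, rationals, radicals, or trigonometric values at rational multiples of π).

6

deg(410) = 10; N(410) = {683, 774, 785, 469, 134, 518, 507, 742, 150, 710}.
Vertex 710 has 10 neighbors: 601, 469, 587, 410, 507, 742, 603, 278, 142, 451.
Vertex 742 has 10 neighbors: 601, 687, 683, 774, 530, 883, 410, 889, 142, 710.
N(587) = {601, 687, 683, 774, 469, 883, 134, 518, 278, 710}, |N(587)| = 10.
10-regular, N=21; Kneser-type, 2-subsets of [7].
A has 3 distinct eigenvalues ≈ [10.0, 1.0, -4.0].
−21·(-4) / ((10)−(-4)) = 6 = ϑ(G).
ϑ(G) ≈ 6.00000000.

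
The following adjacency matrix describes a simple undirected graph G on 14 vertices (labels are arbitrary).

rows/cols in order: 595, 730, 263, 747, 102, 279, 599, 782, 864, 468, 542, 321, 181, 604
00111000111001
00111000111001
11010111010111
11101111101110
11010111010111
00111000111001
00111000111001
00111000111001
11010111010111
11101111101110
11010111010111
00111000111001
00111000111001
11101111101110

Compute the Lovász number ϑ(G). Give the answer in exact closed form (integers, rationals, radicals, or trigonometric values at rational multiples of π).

Vertex 102 has 10 neighbors: 595, 730, 747, 279, 599, 782, 468, 321, 181, 604.
N(181) = {263, 747, 102, 864, 468, 542, 604}, |N(181)| = 7.
deg(599) = 7; N(599) = {263, 747, 102, 864, 468, 542, 604}.
deg(782) = 7; N(782) = {263, 747, 102, 864, 468, 542, 604}.
Complete 3-partite, parts [7, 4, 3]: perfect, ϑ = α = 7.
Numerically 7.0000.
Check 7 ≤ 7 ≤ 7: collapsed.

7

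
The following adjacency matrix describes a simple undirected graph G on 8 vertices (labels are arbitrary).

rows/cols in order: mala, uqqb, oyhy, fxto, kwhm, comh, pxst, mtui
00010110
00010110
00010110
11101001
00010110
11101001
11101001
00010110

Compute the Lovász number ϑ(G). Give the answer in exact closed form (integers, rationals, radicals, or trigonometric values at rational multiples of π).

Vertex comh has 5 neighbors: mala, uqqb, oyhy, kwhm, mtui.
Vertex pxst has 5 neighbors: mala, uqqb, oyhy, kwhm, mtui.
deg(mtui) = 3; N(mtui) = {fxto, comh, pxst}.
deg(mala) = 3; N(mala) = {fxto, comh, pxst}.
2 parts of sizes [5, 3]; α(G) = 5 = ϑ (perfect).
Numerically 5.00000000.
α=5, χ(Ḡ)=5; ϑ=5 lies between (collapsed).

5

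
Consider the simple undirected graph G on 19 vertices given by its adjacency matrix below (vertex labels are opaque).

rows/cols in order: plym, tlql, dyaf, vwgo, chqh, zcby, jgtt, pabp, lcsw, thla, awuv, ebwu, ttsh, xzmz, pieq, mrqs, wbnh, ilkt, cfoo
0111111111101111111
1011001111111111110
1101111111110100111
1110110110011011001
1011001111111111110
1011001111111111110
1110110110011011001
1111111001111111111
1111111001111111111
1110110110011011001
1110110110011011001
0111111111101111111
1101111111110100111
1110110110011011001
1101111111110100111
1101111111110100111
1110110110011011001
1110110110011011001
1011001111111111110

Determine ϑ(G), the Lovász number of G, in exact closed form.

7

deg(jgtt) = 12; N(jgtt) = {plym, tlql, dyaf, chqh, zcby, pabp, lcsw, ebwu, ttsh, pieq, mrqs, cfoo}.
deg(pieq) = 15; N(pieq) = {plym, tlql, vwgo, chqh, zcby, jgtt, pabp, lcsw, thla, awuv, ebwu, xzmz, wbnh, ilkt, cfoo}.
deg(zcby) = 15; N(zcby) = {plym, dyaf, vwgo, jgtt, pabp, lcsw, thla, awuv, ebwu, ttsh, xzmz, pieq, mrqs, wbnh, ilkt}.
deg(mrqs) = 15; N(mrqs) = {plym, tlql, vwgo, chqh, zcby, jgtt, pabp, lcsw, thla, awuv, ebwu, xzmz, wbnh, ilkt, cfoo}.
K_{7,4,4,2,2} (perfect); ϑ(G) = α(G) = max{7,4,4,2,2} = 7.
≈ 7.0000 (to 4 d.p.).
Sandwich: α(G)=7 ≤ ϑ(G)=7 ≤ χ(Ḡ)=7 (collapsed).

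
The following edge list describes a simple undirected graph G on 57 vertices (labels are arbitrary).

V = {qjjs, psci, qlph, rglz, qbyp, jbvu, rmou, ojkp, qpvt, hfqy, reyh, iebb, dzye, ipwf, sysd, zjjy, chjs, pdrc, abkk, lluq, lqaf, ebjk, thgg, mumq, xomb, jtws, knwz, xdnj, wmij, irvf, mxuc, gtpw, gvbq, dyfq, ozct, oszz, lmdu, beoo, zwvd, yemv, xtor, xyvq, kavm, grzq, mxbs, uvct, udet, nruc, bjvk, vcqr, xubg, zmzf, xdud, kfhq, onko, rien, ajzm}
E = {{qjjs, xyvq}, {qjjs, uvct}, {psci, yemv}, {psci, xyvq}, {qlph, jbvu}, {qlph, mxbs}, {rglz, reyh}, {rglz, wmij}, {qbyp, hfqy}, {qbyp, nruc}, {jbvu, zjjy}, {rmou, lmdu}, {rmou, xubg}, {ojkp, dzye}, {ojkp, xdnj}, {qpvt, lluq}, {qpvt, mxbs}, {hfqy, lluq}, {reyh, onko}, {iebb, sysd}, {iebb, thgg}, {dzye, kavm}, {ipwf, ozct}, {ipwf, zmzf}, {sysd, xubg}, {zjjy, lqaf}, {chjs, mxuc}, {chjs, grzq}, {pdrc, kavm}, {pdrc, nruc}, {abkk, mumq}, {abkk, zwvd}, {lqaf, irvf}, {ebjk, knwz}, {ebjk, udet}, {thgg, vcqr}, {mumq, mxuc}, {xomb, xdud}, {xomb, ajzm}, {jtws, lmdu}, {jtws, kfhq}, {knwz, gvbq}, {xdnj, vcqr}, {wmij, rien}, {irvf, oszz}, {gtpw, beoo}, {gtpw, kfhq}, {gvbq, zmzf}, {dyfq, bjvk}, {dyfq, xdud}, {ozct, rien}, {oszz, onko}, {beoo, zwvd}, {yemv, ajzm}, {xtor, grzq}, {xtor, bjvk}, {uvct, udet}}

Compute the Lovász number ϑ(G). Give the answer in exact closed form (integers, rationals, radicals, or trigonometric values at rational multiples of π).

N(reyh) = {rglz, onko}, |N(reyh)| = 2.
deg(thgg) = 2; N(thgg) = {iebb, vcqr}.
deg(udet) = 2; N(udet) = {ebjk, uvct}.
deg(ojkp) = 2; N(ojkp) = {dzye, xdnj}.
G on 57 vertices is 2-regular; connected 2-regular on 57 ⇒ C_{57}.
A has 29 distinct eigenvalues ≈ [2.0, 1.988, 1.952, 1.892, 1.809, 1.704, 1.578, 1.434, 1.271, 1.094, 0.903, 0.701, 0.491, 0.275, 0.055, -0.165, -0.383, -0.597, -0.803, -1.0, -1.184, -1.355, -1.508, -1.644, -1.759, -1.853, -1.925, -1.973, -1.997].
With N=57: ϑ(G) = 57·(-(-1)*2*cos(pi/57))/(2−(-2*cos(pi/57))) = 57*cos(pi/57)/(cos(pi/57) + 1).
Numerically 28.478345168.
28 ≤ 57*cos(pi/57)/(cos(pi/57) + 1) ≤ 29: both strict.

57*cos(pi/57)/(cos(pi/57) + 1)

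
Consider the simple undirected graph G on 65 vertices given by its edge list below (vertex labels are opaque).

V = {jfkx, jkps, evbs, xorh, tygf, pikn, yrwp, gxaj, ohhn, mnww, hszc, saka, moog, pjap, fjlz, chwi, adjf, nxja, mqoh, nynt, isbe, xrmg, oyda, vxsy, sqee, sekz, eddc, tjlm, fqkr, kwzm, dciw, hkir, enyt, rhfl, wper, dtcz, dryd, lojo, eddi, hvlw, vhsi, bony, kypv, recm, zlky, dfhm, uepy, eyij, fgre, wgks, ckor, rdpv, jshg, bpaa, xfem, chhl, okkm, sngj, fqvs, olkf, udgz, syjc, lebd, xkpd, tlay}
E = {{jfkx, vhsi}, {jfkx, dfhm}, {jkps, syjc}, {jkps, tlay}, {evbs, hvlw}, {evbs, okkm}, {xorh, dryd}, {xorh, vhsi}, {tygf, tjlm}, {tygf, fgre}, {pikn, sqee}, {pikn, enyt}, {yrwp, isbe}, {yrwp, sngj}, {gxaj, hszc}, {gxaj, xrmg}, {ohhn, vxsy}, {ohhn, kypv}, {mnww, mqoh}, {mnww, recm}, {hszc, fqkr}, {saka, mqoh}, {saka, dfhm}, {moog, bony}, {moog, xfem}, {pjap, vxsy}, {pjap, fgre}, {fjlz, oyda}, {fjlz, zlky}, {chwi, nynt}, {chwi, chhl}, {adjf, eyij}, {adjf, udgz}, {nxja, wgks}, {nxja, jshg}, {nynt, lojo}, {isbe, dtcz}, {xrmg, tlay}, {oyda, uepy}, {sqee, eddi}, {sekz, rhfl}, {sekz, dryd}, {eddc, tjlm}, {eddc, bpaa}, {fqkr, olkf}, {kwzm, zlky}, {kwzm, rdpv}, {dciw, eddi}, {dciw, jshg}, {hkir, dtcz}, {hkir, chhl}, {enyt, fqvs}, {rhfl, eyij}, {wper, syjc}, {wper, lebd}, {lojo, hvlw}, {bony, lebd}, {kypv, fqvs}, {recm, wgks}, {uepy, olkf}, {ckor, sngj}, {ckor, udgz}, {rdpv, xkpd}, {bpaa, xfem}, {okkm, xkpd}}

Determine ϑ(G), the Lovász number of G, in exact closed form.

65*cos(pi/65)/(cos(pi/65) + 1)

Vertex gxaj has 2 neighbors: hszc, xrmg.
Vertex jkps has 2 neighbors: syjc, tlay.
deg(dryd) = 2; N(dryd) = {xorh, sekz}.
N(fqkr) = {hszc, olkf}, |N(fqkr)| = 2.
deg(v) = 2 for all v (|V|=65); the odd cycle C_{65}.
A has 33 distinct eigenvalues ≈ [2.0, 1.99066, 1.96274, 1.91649, 1.85235, 1.77091, 1.67294, 1.55935, 1.4312, 1.28968, 1.13613, 0.97197, 0.79873, 0.61803, 0.43157, 0.24107, 0.04833, -0.14487, -0.33671, -0.52541, -0.70921, -0.88638, -1.05528, -1.21433, -1.36203, -1.49702, -1.61803, -1.72394, -1.81375, -1.88662, -1.94188, -1.97901, -1.99766].
Lovász (edge-transitive): ϑ = −65·(-2*cos(pi/65))/((2)−(-2*cos(pi/65))) = 65*cos(pi/65)/(cos(pi/65) + 1).
≈ 32.4810126 (to 7 d.p.).
Sandwich: α(G)=32 ≤ ϑ(G)=65*cos(pi/65)/(cos(pi/65) + 1) ≤ χ(Ḡ)=33 (both strict).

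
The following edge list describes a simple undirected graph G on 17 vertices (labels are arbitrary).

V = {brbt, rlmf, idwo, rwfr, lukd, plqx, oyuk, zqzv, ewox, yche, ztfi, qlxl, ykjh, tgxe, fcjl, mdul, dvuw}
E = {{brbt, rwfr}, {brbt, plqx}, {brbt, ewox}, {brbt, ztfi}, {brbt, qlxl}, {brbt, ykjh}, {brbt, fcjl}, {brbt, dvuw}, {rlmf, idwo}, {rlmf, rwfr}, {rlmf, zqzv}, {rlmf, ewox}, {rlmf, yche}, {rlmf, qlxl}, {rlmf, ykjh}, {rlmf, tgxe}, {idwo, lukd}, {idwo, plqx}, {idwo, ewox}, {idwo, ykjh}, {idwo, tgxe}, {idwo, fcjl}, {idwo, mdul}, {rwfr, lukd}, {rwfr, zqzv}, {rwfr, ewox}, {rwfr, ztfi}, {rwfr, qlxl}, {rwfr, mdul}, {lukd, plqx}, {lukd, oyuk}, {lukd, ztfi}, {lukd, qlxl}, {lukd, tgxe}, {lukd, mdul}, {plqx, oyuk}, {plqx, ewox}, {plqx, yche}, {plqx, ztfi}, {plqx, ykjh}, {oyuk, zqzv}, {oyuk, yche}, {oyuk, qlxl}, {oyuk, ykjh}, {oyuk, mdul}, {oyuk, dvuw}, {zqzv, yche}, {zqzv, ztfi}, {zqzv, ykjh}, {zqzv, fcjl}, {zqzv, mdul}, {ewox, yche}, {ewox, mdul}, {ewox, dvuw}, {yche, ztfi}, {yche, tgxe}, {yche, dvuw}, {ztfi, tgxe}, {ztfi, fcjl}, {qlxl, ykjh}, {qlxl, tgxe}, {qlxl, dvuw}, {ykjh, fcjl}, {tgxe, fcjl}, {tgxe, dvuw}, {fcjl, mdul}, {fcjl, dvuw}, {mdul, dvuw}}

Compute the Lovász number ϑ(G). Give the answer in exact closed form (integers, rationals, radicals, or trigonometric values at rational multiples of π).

sqrt(17)

Vertex mdul has 8 neighbors: idwo, rwfr, lukd, oyuk, zqzv, ewox, fcjl, dvuw.
N(plqx) = {brbt, idwo, lukd, oyuk, ewox, yche, ztfi, ykjh}, |N(plqx)| = 8.
Vertex fcjl has 8 neighbors: brbt, idwo, zqzv, ztfi, ykjh, tgxe, mdul, dvuw.
N(idwo) = {rlmf, lukd, plqx, ewox, ykjh, tgxe, fcjl, mdul}, |N(idwo)| = 8.
17-vertex 8-regular graph: strongly regular (17,8,3,4).
Distinct eigenvalues (to 4 d.p.): [8.0, 1.5616, -2.5616].
ϑ = −N·λ_min/(λ_max−λ_min) = −17·(-sqrt(17)/2 - 1/2)/(8−(-sqrt(17)/2 - 1/2)) = sqrt(17).
Numerically 4.1231.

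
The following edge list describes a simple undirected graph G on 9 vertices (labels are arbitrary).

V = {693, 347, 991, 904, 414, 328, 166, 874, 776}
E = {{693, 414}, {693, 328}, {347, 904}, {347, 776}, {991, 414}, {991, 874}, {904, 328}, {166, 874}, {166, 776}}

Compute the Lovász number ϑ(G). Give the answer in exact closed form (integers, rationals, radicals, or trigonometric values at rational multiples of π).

N(414) = {693, 991}, |N(414)| = 2.
deg(347) = 2; N(347) = {904, 776}.
N(693) = {414, 328}, |N(693)| = 2.
deg(166) = 2; N(166) = {874, 776}.
Every vertex has degree 2 (N=9); the odd cycle C_{9}.
The 5 distinct eigenvalues: [2.0, 1.53209, 0.3473, -1.0, -1.87939].
Lovász (edge-transitive): ϑ = −9·(-2*cos(pi/9))/((2)−(-2*cos(pi/9))) = 9*cos(pi/9)/(cos(pi/9) + 1).
= 4.3600896… (decimal).
Lovász sandwich 4 ≤ 9*cos(pi/9)/(cos(pi/9) + 1) ≤ 5: both strict.

9*cos(pi/9)/(cos(pi/9) + 1)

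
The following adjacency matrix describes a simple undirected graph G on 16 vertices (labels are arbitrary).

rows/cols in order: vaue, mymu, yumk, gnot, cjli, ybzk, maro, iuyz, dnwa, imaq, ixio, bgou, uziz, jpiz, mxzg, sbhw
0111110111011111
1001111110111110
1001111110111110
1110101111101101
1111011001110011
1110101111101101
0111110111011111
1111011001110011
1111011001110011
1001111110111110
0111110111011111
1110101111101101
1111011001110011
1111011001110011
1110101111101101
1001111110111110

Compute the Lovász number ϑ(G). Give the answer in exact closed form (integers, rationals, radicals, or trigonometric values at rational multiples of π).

5

N(iuyz) = {vaue, mymu, yumk, gnot, ybzk, maro, imaq, ixio, bgou, mxzg, sbhw}, |N(iuyz)| = 11.
Vertex imaq has 12 neighbors: vaue, gnot, cjli, ybzk, maro, iuyz, dnwa, ixio, bgou, uziz, jpiz, mxzg.
Vertex uziz has 11 neighbors: vaue, mymu, yumk, gnot, ybzk, maro, imaq, ixio, bgou, mxzg, sbhw.
deg(mxzg) = 12; N(mxzg) = {vaue, mymu, yumk, cjli, maro, iuyz, dnwa, imaq, ixio, uziz, jpiz, sbhw}.
Complete 4-partite, parts [5, 4, 4, 3]: perfect, ϑ = α = 5.
= 5.000000000… (decimal).
Check 5 ≤ 5 ≤ 5: collapsed.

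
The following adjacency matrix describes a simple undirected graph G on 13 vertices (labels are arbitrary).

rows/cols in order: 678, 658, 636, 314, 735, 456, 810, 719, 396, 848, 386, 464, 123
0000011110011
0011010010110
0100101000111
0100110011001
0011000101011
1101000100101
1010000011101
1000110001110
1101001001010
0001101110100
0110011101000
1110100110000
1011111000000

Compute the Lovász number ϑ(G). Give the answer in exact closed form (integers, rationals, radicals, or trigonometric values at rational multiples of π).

sqrt(13)

Vertex 658 has 6 neighbors: 636, 314, 456, 396, 386, 464.
Vertex 678 has 6 neighbors: 456, 810, 719, 396, 464, 123.
deg(848) = 6; N(848) = {314, 735, 810, 719, 396, 386}.
Vertex 386 has 6 neighbors: 658, 636, 456, 810, 719, 848.
13-vertex 6-regular graph: SR(13,6,2,3) — a Paley graph.
spec(A) ≈ [6.0, 1.303, -2.303] (distinct, 3 d.p.).
Lovász: ϑ = −13(-sqrt(13)/2 - 1/2)/(6+-(-sqrt(13)/2 - 1/2)) = sqrt(13).
= 3.605551… (decimal).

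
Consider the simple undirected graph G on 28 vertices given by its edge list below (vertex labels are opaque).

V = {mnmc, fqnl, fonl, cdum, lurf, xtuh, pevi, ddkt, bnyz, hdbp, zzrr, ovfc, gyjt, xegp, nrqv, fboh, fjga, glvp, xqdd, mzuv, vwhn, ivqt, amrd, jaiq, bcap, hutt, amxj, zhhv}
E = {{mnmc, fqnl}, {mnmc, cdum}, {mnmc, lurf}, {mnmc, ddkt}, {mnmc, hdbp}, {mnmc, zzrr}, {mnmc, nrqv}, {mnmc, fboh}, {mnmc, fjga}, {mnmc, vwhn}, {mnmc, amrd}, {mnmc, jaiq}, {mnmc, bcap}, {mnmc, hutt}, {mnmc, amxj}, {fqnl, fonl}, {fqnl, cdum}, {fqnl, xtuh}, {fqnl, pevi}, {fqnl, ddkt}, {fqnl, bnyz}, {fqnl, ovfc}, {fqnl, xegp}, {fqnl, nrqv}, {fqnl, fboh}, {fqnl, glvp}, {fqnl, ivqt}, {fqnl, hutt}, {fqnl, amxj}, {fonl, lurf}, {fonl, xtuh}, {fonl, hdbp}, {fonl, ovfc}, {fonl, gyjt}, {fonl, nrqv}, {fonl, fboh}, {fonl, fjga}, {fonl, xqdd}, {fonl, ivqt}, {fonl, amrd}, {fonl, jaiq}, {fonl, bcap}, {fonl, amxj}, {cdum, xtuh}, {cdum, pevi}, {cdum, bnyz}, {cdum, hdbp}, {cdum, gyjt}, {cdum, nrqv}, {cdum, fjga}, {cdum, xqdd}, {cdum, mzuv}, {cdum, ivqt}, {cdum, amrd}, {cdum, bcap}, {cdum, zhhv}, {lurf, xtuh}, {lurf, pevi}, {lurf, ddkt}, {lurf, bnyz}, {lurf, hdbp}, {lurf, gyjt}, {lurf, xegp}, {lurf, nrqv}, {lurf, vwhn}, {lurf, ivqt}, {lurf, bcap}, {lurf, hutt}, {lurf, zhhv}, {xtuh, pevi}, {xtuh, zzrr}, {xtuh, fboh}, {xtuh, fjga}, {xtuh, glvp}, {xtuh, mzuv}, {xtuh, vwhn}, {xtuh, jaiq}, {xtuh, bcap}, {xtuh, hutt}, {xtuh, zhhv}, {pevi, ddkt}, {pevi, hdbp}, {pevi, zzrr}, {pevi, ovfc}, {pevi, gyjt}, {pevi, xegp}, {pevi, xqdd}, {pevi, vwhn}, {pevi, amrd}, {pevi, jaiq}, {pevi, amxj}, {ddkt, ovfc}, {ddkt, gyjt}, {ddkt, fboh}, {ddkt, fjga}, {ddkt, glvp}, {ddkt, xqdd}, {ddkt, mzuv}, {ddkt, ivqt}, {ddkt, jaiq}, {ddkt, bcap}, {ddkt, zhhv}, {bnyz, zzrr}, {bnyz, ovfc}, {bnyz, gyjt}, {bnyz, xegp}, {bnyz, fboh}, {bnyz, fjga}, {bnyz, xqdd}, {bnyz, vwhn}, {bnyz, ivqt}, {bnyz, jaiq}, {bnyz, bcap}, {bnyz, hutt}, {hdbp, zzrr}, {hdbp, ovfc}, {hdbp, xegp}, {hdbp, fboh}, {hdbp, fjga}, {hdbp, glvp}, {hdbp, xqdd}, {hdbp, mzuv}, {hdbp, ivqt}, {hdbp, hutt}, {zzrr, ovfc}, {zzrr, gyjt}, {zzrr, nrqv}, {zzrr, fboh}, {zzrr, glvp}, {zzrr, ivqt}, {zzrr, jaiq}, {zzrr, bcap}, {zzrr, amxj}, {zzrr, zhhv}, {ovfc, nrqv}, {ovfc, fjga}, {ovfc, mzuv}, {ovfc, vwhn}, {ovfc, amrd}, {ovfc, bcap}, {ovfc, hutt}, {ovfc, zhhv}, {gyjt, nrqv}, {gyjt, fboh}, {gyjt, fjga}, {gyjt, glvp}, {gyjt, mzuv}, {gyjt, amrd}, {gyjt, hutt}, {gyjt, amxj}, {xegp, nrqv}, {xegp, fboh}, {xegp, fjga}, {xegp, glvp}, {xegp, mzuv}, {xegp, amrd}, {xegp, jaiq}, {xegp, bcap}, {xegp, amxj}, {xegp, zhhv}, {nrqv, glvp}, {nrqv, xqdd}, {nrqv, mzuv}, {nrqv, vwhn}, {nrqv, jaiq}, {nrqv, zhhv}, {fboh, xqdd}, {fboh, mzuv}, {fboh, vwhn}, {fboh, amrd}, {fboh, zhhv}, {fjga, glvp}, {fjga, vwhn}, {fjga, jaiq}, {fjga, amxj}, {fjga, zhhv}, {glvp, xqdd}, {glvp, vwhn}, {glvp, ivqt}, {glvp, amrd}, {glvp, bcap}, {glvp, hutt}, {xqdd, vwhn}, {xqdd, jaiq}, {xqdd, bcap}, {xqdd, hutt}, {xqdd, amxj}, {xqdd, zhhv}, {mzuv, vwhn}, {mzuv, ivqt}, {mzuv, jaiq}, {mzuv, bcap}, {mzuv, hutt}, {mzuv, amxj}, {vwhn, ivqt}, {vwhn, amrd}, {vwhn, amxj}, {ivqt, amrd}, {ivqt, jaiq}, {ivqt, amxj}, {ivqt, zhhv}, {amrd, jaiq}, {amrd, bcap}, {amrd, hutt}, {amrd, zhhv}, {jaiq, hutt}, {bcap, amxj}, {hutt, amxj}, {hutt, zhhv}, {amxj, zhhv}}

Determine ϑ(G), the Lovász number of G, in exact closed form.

7

deg(fjga) = 15; N(fjga) = {mnmc, fonl, cdum, xtuh, ddkt, bnyz, hdbp, ovfc, gyjt, xegp, glvp, vwhn, jaiq, amxj, zhhv}.
N(zhhv) = {cdum, lurf, xtuh, ddkt, zzrr, ovfc, xegp, nrqv, fboh, fjga, xqdd, ivqt, amrd, hutt, amxj}, |N(zhhv)| = 15.
N(ovfc) = {fqnl, fonl, pevi, ddkt, bnyz, hdbp, zzrr, nrqv, fjga, mzuv, vwhn, amrd, bcap, hutt, zhhv}, |N(ovfc)| = 15.
Vertex hdbp has 15 neighbors: mnmc, fonl, cdum, lurf, pevi, zzrr, ovfc, xegp, fboh, fjga, glvp, xqdd, mzuv, ivqt, hutt.
Regular of degree 15 on 28 vertices: this is K(8,2), the Kneser graph.
The 3 distinct eigenvalues: [15.0, 1.0, -5.0].
Lovász: ϑ = −28(-5)/(15+-1*(-5)) = 7.
ϑ(G) ≈ 7.000000000.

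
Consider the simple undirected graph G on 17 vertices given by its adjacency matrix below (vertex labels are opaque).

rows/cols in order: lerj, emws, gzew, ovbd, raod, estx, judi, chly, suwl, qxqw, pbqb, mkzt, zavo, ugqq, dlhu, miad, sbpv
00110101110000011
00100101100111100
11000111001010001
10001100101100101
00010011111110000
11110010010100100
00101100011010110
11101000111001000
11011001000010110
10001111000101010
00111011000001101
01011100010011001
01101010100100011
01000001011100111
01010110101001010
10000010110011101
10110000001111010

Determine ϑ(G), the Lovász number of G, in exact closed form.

N(pbqb) = {gzew, ovbd, raod, judi, chly, ugqq, dlhu, sbpv}, |N(pbqb)| = 8.
Vertex lerj has 8 neighbors: gzew, ovbd, estx, chly, suwl, qxqw, miad, sbpv.
deg(qxqw) = 8; N(qxqw) = {lerj, raod, estx, judi, chly, mkzt, ugqq, miad}.
deg(zavo) = 8; N(zavo) = {emws, gzew, raod, judi, suwl, mkzt, miad, sbpv}.
deg(v) = 8 for all v (|V|=17); Paley(17): SR with (k,λ,μ)=(8,3,4).
Distinct eigenvalues (to 5 d.p.): [8.0, 1.56155, -2.56155].
ϑ = −N·λ_min/(λ_max−λ_min) = −17·(-sqrt(17)/2 - 1/2)/(8−(-sqrt(17)/2 - 1/2)) = sqrt(17).
= 4.1231056… (decimal).

sqrt(17)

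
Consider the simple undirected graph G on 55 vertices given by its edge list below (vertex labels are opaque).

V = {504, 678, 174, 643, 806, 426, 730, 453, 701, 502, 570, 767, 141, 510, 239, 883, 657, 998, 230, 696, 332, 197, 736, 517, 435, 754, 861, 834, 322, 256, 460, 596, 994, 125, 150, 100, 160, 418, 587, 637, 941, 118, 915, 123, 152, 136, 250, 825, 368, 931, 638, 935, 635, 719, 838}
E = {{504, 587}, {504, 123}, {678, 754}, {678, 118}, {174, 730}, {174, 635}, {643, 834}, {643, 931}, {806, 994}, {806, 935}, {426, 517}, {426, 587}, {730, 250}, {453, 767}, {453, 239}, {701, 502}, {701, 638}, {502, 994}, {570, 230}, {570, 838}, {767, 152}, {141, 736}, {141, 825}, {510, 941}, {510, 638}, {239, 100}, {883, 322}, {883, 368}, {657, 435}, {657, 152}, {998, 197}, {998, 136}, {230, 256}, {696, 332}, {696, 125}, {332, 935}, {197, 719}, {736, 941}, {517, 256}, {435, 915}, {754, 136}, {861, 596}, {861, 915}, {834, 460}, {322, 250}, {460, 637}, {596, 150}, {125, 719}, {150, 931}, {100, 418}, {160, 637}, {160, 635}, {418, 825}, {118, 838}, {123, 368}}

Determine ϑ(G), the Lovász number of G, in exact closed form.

deg(160) = 2; N(160) = {637, 635}.
deg(931) = 2; N(931) = {643, 150}.
N(141) = {736, 825}, |N(141)| = 2.
N(701) = {502, 638}, |N(701)| = 2.
2-regular, N=55; a single 55-cycle (edge-transitive).
The 28 distinct eigenvalues: [2.0, 1.987, 1.948, 1.884, 1.795, 1.683, 1.548, 1.394, 1.221, 1.033, 0.831, 0.618, 0.397, 0.171, -0.057, -0.285, -0.508, -0.726, -0.933, -1.129, -1.31, -1.473, -1.618, -1.741, -1.842, -1.919, -1.971, -1.997].
λ_max=2, λ_min=-2*cos(pi/55); ϑ = −55·λ_min/(λ_max−λ_min) = 55*cos(pi/55)/(cos(pi/55) + 1).
ϑ(G) ≈ 27.4775569.
Sandwich: α(G)=27 ≤ ϑ(G)=55*cos(pi/55)/(cos(pi/55) + 1) ≤ χ(Ḡ)=28 (both strict).

55*cos(pi/55)/(cos(pi/55) + 1)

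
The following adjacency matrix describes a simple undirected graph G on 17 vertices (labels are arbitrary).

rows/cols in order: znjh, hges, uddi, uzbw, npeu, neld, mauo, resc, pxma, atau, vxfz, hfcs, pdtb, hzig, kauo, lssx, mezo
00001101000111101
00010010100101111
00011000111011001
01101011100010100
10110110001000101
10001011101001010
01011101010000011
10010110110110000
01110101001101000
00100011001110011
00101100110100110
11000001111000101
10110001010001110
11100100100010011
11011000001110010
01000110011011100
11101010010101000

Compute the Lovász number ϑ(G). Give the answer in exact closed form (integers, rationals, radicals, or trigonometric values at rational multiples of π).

deg(mauo) = 8; N(mauo) = {hges, uzbw, npeu, neld, resc, atau, lssx, mezo}.
Vertex lssx has 8 neighbors: hges, neld, mauo, atau, vxfz, pdtb, hzig, kauo.
Vertex resc has 8 neighbors: znjh, uzbw, neld, mauo, pxma, atau, hfcs, pdtb.
Vertex neld has 8 neighbors: znjh, npeu, mauo, resc, pxma, vxfz, hzig, lssx.
G on 17 vertices is 8-regular; SR(17,8,3,4) — a Paley graph.
The 3 distinct eigenvalues: [8.0, 1.5616, -2.5616].
Lovász (edge-transitive): ϑ = −17·(-sqrt(17)/2 - 1/2)/((8)−(-sqrt(17)/2 - 1/2)) = sqrt(17).
ϑ(G) ≈ 4.1231.

sqrt(17)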